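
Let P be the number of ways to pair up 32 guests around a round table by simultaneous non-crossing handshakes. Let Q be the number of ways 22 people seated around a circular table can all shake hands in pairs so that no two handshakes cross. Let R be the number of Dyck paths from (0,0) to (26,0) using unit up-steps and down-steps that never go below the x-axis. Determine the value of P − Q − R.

34555984

With 32 = 2·16 people, non-crossing handshake pairings are non-crossing perfect matchings on a circle, counted by C_16. So P = C_16 = 35357670.
Non-crossing handshake pairings of 2n people are counted by C_n; 22 people gives n = 11. So Q = C_11 = 58786.
Dyck paths of semilength n (length 2n) are counted by C_n; here n = 13. So R = C_13 = 742900.
P − Q − R = 35357670 − 58786 − 742900 = 34555984.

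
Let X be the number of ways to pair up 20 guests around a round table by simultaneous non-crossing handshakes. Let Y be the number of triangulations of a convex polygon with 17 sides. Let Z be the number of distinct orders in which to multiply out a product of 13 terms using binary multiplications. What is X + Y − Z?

Non-crossing handshake pairings of 2n people are counted by C_n; 20 people gives n = 10. So X = C_10 = 16796.
A convex 17-gon is triangulated into 15 triangles, and the number of such triangulations is the Catalan number C_{17−2} = C_15. So Y = C_15 = 9694845.
Bracketing 13 factors into binary products is counted by C_{13−1} = C_12. So Z = C_12 = 208012.
X + Y − Z = 16796 + 9694845 − 208012 = 9503629.

9503629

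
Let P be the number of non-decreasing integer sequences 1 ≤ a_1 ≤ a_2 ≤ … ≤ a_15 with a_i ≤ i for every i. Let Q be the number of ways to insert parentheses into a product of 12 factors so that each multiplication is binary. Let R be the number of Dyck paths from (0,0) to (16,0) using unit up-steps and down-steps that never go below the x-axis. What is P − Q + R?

9637489

Weakly increasing sequences with a_i ≤ i biject with Dyck paths of semilength 15, so there are C_15. So P = C_15 = 9694845.
Parenthesizations of m factors correspond to full binary trees with m leaves, counted by C_{m−1}; m = 12 gives C_11. So Q = C_11 = 58786.
A Dyck path with 8 up-steps and 8 down-steps has semilength 8, so there are C_8 of them. So R = C_8 = 1430.
P − Q + R = 9694845 − 58786 + 1430 = 9637489.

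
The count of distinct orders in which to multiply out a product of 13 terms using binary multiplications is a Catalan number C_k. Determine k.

12

Ways to associate a product of 13 factors correspond to binary trees on 13 leaves, so the count is C_12.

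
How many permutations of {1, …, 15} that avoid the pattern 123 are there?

For any fixed pattern of length 3, the pattern-avoiding permutations of [15] number C_15.
C_15 = 9694845.

9694845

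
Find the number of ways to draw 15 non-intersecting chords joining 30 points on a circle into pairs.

9694845

Pairing 30 circle points by 15 non-crossing chords gives C_15 matchings.
C_15 = C(30,15)/16 = 155117520/16 = 9694845.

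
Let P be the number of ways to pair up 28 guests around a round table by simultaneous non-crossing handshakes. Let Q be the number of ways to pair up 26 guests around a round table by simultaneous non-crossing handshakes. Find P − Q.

Non-crossing handshake pairings of 2n people are counted by C_n; 28 people gives n = 14. So P = C_14 = 2674440.
With 26 = 2·13 people, non-crossing handshake pairings are non-crossing perfect matchings on a circle, counted by C_13. So Q = C_13 = 742900.
P − Q = 2674440 − 742900 = 1931540.

1931540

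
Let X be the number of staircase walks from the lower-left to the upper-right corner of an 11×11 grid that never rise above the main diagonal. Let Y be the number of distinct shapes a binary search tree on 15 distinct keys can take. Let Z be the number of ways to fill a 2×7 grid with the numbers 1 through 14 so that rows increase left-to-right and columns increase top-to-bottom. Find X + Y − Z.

9753202

Monotone paths in an n×n grid that stay weakly below the diagonal are counted by C_n; here n = 11. So X = C_11 = 58786.
There are C_n binary search tree shapes on n keys; with n = 15 that is C_15. So Y = C_15 = 9694845.
By the hook-length formula (or a Dyck-path bijection), SYT of shape 2×7 number C_7. So Z = C_7 = 429.
X + Y − Z = 58786 + 9694845 − 429 = 9753202.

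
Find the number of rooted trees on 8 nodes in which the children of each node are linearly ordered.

429

Rooted ordered (plane) trees on m nodes have m−1 edges and are counted by C_{m−1}; m = 8 gives C_7.
C_7 = C(14,7)/8 = 3432/8 = 429.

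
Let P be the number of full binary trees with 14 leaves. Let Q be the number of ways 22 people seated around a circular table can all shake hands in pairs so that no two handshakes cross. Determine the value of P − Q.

A full binary tree with L leaves has L−1 internal nodes and is counted by C_{L−1}; L = 14 gives C_13. So P = C_13 = 742900.
Non-crossing handshake pairings of 2n people are counted by C_n; 22 people gives n = 11. So Q = C_11 = 58786.
P − Q = 742900 − 58786 = 684114.

684114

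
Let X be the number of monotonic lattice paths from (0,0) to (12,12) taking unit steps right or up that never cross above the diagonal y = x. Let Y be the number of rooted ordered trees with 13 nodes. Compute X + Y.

416024

Sub-diagonal monotone paths from (0,0) to (12,12) biject with Dyck paths of semilength 12, giving C_12. So X = C_12 = 208012.
Rooted ordered (plane) trees on m nodes have m−1 edges and are counted by C_{m−1}; m = 13 gives C_12. So Y = C_12 = 208012.
X + Y = 208012 + 208012 = 416024.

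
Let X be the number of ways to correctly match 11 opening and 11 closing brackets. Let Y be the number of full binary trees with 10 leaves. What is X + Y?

A balanced arrangement of 11 bracket pairs is a Dyck word of semilength 11, so the count is C_11. So X = C_11 = 58786.
Full binary trees with 10 leaves have 10−1 = 9 internal nodes, so there are C_9 of them. So Y = C_9 = 4862.
X + Y = 58786 + 4862 = 63648.

63648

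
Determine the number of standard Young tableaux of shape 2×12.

208012

Standard Young tableaux of shape 2×n are counted by C_n; here n = 12.
C_12 = C_11 · 2(2·11+1)/(11+2) = 58786 · 46/13 = 208012.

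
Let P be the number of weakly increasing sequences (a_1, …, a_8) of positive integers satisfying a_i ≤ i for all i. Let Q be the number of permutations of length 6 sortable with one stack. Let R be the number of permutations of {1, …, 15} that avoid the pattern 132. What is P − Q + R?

9696143

Weakly increasing sequences with a_i ≤ i biject with Dyck paths of semilength 8, so there are C_8. So P = C_8 = 1430.
By Knuth's characterisation, the stack-sortable permutations of length 6 are the 231-avoiders, numbering C_6. So Q = C_6 = 132.
Permutations of [n] avoiding any single length-3 pattern are counted by C_n; here n = 15. So R = C_15 = 9694845.
P − Q + R = 1430 − 132 + 9694845 = 9696143.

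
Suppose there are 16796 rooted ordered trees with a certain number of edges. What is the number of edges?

Rooted ordered trees with n edges are counted by C_n. Since C_10 = 16796, the index is 10.

10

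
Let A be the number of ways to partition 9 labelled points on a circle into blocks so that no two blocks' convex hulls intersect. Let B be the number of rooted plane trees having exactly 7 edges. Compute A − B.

4433

Non-crossing partitions of an n-element set are counted by C_n; here n = 9. So A = C_9 = 4862.
A rooted plane tree with 7 edges has 8 nodes, and the count is C_7. So B = C_7 = 429.
A − B = 4862 − 429 = 4433.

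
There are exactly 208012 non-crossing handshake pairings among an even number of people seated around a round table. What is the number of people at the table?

24

Non-crossing handshake pairings of 2n people are counted by C_n, and C_12 = 208012.
So n = 12, and there are 2n = 24 people.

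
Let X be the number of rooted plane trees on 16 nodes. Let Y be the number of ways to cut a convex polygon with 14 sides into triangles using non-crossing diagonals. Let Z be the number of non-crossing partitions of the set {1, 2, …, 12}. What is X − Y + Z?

9694845

A rooted plane tree on 16 nodes has 15 edges, and such trees are counted by C_15. So X = C_15 = 9694845.
A convex 14-gon is triangulated into 12 triangles, and the number of such triangulations is the Catalan number C_{14−2} = C_12. So Y = C_12 = 208012.
Non-crossing partitions of an n-element set are counted by C_n; here n = 12. So Z = C_12 = 208012.
X − Y + Z = 9694845 − 208012 + 208012 = 9694845.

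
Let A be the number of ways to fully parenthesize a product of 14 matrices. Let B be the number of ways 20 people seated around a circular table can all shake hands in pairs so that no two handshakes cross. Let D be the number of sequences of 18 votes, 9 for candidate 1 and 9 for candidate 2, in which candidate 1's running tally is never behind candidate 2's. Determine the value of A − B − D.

Ways to associate a product of 14 factors correspond to binary trees on 14 leaves, so the count is C_13. So A = C_13 = 742900.
With 20 = 2·10 people, non-crossing handshake pairings are non-crossing perfect matchings on a circle, counted by C_10. So B = C_10 = 16796.
Ballot sequences with n votes each where one side never trails are Dyck words, counted by C_n; here n = 9. So D = C_9 = 4862.
A − B − D = 742900 − 16796 − 4862 = 721242.

721242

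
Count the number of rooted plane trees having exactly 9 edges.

Rooted ordered trees with n edges are counted by C_n; here n = 9.
C_9 = 4862.

4862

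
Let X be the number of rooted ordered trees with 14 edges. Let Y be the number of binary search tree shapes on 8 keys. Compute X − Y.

A rooted plane tree with 14 edges has 15 nodes, and the count is C_14. So X = C_14 = 2674440.
Binary trees (left/right distinguished) on n nodes are counted by C_n; here n = 8. So Y = C_8 = 1430.
X − Y = 2674440 − 1430 = 2673010.

2673010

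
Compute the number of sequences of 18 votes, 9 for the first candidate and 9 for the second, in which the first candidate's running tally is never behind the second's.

Reading a vote for the leader as '(' and for the other as ')' turns such a sequence into a balanced string of 9 pairs, so the count is C_9.
C_9 = C_8 · 2(2·8+1)/(8+2) = 1430 · 34/10 = 4862.

4862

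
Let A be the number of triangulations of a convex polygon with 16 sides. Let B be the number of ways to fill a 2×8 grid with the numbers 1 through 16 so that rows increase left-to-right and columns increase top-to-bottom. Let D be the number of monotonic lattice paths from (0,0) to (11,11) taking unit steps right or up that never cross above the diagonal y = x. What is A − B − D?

Triangulations of a convex m-gon are counted by C_{m−2}; with m = 16 this is C_14. So A = C_14 = 2674440.
Standard Young tableaux of shape 2×n are counted by C_n; here n = 8. So B = C_8 = 1430.
Sub-diagonal monotone paths from (0,0) to (11,11) biject with Dyck paths of semilength 11, giving C_11. So D = C_11 = 58786.
A − B − D = 2674440 − 1430 − 58786 = 2614224.

2614224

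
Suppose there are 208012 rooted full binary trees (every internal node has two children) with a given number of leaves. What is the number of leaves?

13

Full binary trees with L leaves are counted by C_{L−1}. Since C_12 = 208012, the index is 12.
So the index is 12, and the number of leaves is 12 + 1 = 13.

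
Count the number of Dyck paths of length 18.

4862

Paths of 9 up- and 9 down-steps that never dip below the axis are Dyck paths; their count is C_9.
C_9 = C(18,9)/10 = 48620/10 = 4862.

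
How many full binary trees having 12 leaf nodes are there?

58786

Full binary trees with 12 leaves have 12−1 = 11 internal nodes, so there are C_11 of them.
C_11 = C(22,11)/12 = 705432/12 = 58786.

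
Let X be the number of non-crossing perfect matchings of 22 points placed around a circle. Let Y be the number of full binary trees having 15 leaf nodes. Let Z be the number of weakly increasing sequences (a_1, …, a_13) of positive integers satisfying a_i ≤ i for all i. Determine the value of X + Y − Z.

Non-crossing perfect matchings of 2n points on a circle are counted by C_n; with 22 points, n = 11. So X = C_11 = 58786.
A full binary tree with L leaves has L−1 internal nodes and is counted by C_{L−1}; L = 15 gives C_14. So Y = C_14 = 2674440.
Weakly increasing sequences with a_i ≤ i biject with Dyck paths of semilength 13, so there are C_13. So Z = C_13 = 742900.
X + Y − Z = 58786 + 2674440 − 742900 = 1990326.

1990326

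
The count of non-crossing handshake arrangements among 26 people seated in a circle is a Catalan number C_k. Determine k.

13

Non-crossing handshake pairings of 2n people are counted by C_n; 26 people gives n = 13.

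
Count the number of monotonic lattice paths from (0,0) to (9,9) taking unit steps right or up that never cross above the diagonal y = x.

4862

Sub-diagonal monotone paths from (0,0) to (9,9) biject with Dyck paths of semilength 9, giving C_9.
C_9 = C_8 · 2(2·8+1)/(8+2) = 1430 · 34/10 = 4862.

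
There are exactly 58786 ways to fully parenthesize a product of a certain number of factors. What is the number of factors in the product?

12

Parenthesizations of m factors are counted by C_{m−1}; 58786 = C_11.
So the index is 11, and the number of factors is 11 + 1 = 12.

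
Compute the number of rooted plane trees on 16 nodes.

9694845

Rooted ordered (plane) trees on m nodes have m−1 edges and are counted by C_{m−1}; m = 16 gives C_15.
C_15 = C_14 · 2(2·14+1)/(14+2) = 2674440 · 58/16 = 9694845.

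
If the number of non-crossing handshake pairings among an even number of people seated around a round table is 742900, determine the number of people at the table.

26

Non-crossing handshake pairings of 2n people are counted by C_n, and C_13 = 742900.
So n = 13, and there are 2n = 26 people.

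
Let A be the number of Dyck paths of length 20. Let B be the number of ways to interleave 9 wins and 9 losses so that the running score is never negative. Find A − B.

Dyck paths of semilength n (length 2n) are counted by C_n; here n = 10. So A = C_10 = 16796.
Ballot sequences with n votes each where one side never trails are Dyck words, counted by C_n; here n = 9. So B = C_9 = 4862.
A − B = 16796 − 4862 = 11934.

11934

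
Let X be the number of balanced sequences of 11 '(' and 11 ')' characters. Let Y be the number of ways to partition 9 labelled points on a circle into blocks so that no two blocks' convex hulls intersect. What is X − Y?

Balanced strings of n pairs of brackets are counted by C_n; here n = 11. So X = C_11 = 58786.
The non-crossing partitions of [9] form a lattice of size C_9. So Y = C_9 = 4862.
X − Y = 58786 − 4862 = 53924.

53924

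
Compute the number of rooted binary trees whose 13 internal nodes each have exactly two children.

742900

Full binary trees with n internal nodes are counted by C_n; here n = 13.
C_13 = 742900.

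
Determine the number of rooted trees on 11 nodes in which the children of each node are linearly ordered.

16796

A rooted plane tree on 11 nodes has 10 edges, and such trees are counted by C_10.
C_10 = C(20,10)/11 = 184756/11 = 16796.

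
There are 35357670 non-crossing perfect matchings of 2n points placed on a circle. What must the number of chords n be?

16

Non-crossing pairings of 2n points on a circle are counted by C_n. The Catalan number equal to 35357670 is C_16.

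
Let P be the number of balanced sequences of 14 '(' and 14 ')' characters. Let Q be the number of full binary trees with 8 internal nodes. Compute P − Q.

2673010

A balanced arrangement of 14 bracket pairs is a Dyck word of semilength 14, so the count is C_14. So P = C_14 = 2674440.
Full binary trees with n internal nodes are counted by C_n; here n = 8. So Q = C_8 = 1430.
P − Q = 2674440 − 1430 = 2673010.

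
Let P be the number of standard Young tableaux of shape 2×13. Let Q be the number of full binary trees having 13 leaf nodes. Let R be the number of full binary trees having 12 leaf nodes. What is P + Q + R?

By the hook-length formula (or a Dyck-path bijection), SYT of shape 2×13 number C_13. So P = C_13 = 742900.
Full binary trees with 13 leaves have 13−1 = 12 internal nodes, so there are C_12 of them. So Q = C_12 = 208012.
A full binary tree with L leaves has L−1 internal nodes and is counted by C_{L−1}; L = 12 gives C_11. So R = C_11 = 58786.
P + Q + R = 742900 + 208012 + 58786 = 1009698.

1009698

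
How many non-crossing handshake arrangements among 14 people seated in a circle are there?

429

Non-crossing handshake pairings of 2n people are counted by C_n; 14 people gives n = 7.
C_7 = C(14,7)/8 = 3432/8 = 429.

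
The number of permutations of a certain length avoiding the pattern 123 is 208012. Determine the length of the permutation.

Permutations of [n] avoiding a fixed length-3 pattern are counted by C_n. Since C_12 = 208012, the index is 12.

12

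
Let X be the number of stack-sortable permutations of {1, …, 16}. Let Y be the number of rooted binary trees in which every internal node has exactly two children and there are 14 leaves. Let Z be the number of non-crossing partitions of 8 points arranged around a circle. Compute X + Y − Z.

36099140

Stack-sortable permutations are exactly the 231-avoiding ones, counted by C_n; here n = 16. So X = C_16 = 35357670.
Full binary trees with 14 leaves have 14−1 = 13 internal nodes, so there are C_13 of them. So Y = C_13 = 742900.
The non-crossing partitions of [8] form a lattice of size C_8. So Z = C_8 = 1430.
X + Y − Z = 35357670 + 742900 − 1430 = 36099140.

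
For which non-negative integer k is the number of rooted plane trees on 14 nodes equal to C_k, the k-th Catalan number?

13

A rooted plane tree on 14 nodes has 13 edges, and such trees are counted by C_13.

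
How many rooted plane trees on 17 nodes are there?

35357670

A rooted plane tree on 17 nodes has 16 edges, and such trees are counted by C_16.
C_16 = C_15 · 2(2·15+1)/(15+2) = 9694845 · 62/17 = 35357670.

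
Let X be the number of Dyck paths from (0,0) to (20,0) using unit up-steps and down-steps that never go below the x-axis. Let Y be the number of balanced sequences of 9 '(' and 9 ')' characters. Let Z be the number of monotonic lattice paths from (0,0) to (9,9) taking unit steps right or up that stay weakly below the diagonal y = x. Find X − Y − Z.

7072

Paths of 10 up- and 10 down-steps that never dip below the axis are Dyck paths; their count is C_10. So X = C_10 = 16796.
With 9 pairs the number of balanced bracket strings is the Catalan number C_9. So Y = C_9 = 4862.
Sub-diagonal monotone paths from (0,0) to (9,9) biject with Dyck paths of semilength 9, giving C_9. So Z = C_9 = 4862.
X − Y − Z = 16796 − 4862 − 4862 = 7072.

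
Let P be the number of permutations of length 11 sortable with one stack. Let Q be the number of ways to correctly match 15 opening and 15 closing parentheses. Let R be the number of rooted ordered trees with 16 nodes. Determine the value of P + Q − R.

58786

Stack-sortable permutations are exactly the 231-avoiding ones, counted by C_n; here n = 11. So P = C_11 = 58786.
Balanced strings of n pairs of brackets are counted by C_n; here n = 15. So Q = C_15 = 9694845.
A rooted plane tree on 16 nodes has 15 edges, and such trees are counted by C_15. So R = C_15 = 9694845.
P + Q − R = 58786 + 9694845 − 9694845 = 58786.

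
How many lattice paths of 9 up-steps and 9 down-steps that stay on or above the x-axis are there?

Paths of 9 up- and 9 down-steps that never dip below the axis are Dyck paths; their count is C_9.
C_9 = C_8 · 2(2·8+1)/(8+2) = 1430 · 34/10 = 4862.

4862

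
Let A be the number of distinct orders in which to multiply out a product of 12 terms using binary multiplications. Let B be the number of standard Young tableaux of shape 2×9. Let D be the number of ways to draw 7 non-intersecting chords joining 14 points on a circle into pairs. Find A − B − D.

53495

Ways to associate a product of 12 factors correspond to binary trees on 12 leaves, so the count is C_11. So A = C_11 = 58786.
Standard Young tableaux of shape 2×n are counted by C_n; here n = 9. So B = C_9 = 4862.
Pairing 14 circle points by 7 non-crossing chords gives C_7 matchings. So D = C_7 = 429.
A − B − D = 58786 − 4862 − 429 = 53495.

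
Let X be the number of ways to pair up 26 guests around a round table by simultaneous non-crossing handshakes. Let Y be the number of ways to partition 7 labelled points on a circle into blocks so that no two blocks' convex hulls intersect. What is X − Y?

Non-crossing handshake pairings of 2n people are counted by C_n; 26 people gives n = 13. So X = C_13 = 742900.
The non-crossing partitions of [7] form a lattice of size C_7. So Y = C_7 = 429.
X − Y = 742900 − 429 = 742471.

742471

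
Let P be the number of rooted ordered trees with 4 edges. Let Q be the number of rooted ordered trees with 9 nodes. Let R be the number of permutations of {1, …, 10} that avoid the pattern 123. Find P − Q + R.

Rooted ordered trees with n edges are counted by C_n; here n = 4. So P = C_4 = 14.
A rooted plane tree on 9 nodes has 8 edges, and such trees are counted by C_8. So Q = C_8 = 1430.
For any fixed pattern of length 3, the pattern-avoiding permutations of [10] number C_10. So R = C_10 = 16796.
P − Q + R = 14 − 1430 + 16796 = 15380.

15380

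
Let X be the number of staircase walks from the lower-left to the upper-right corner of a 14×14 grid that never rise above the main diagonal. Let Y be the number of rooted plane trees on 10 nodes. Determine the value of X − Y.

2669578

Monotone paths in an n×n grid that stay weakly below the diagonal are counted by C_n; here n = 14. So X = C_14 = 2674440.
A rooted plane tree on 10 nodes has 9 edges, and such trees are counted by C_9. So Y = C_9 = 4862.
X − Y = 2674440 − 4862 = 2669578.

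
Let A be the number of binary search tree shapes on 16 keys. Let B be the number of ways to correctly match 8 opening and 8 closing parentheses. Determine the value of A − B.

35356240

Rooted binary trees with 16 nodes (each child slot possibly empty) number C_16. So A = C_16 = 35357670.
With 8 pairs the number of balanced bracket strings is the Catalan number C_8. So B = C_8 = 1430.
A − B = 35357670 − 1430 = 35356240.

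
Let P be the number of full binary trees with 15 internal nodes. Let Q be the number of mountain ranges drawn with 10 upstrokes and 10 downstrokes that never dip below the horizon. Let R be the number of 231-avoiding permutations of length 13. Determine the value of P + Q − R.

Full binary trees with n internal nodes are counted by C_n; here n = 15. So P = C_15 = 9694845.
A Dyck path with 10 up-steps and 10 down-steps has semilength 10, so there are C_10 of them. So Q = C_10 = 16796.
For any fixed pattern of length 3, the pattern-avoiding permutations of [13] number C_13. So R = C_13 = 742900.
P + Q − R = 9694845 + 16796 − 742900 = 8968741.

8968741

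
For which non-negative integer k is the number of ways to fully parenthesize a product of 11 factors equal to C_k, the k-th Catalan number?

Bracketing 11 factors into binary products is counted by C_{11−1} = C_10.

10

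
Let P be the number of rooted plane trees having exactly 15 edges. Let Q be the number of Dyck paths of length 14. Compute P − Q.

A rooted plane tree with 15 edges has 16 nodes, and the count is C_15. So P = C_15 = 9694845.
Dyck paths of semilength n (length 2n) are counted by C_n; here n = 7. So Q = C_7 = 429.
P − Q = 9694845 − 429 = 9694416.

9694416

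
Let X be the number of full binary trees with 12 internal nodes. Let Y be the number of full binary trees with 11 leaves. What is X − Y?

191216

The number of full binary trees on 12 internal nodes is the Catalan number C_12. So X = C_12 = 208012.
Full binary trees with 11 leaves have 11−1 = 10 internal nodes, so there are C_10 of them. So Y = C_10 = 16796.
X − Y = 208012 − 16796 = 191216.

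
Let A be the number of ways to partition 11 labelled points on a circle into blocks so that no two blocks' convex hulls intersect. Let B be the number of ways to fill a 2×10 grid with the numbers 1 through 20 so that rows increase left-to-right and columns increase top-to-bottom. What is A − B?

The non-crossing partitions of [11] form a lattice of size C_11. So A = C_11 = 58786.
By the hook-length formula (or a Dyck-path bijection), SYT of shape 2×10 number C_10. So B = C_10 = 16796.
A − B = 58786 − 16796 = 41990.

41990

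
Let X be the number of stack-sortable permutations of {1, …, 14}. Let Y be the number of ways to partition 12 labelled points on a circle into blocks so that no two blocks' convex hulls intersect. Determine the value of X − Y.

Stack-sortable permutations are exactly the 231-avoiding ones, counted by C_n; here n = 14. So X = C_14 = 2674440.
The non-crossing partitions of [12] form a lattice of size C_12. So Y = C_12 = 208012.
X − Y = 2674440 − 208012 = 2466428.

2466428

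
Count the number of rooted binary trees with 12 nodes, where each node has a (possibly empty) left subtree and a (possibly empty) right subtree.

Binary trees (left/right distinguished) on n nodes are counted by C_n; here n = 12.
C_12 = C_11 · 2(2·11+1)/(11+2) = 58786 · 46/13 = 208012.

208012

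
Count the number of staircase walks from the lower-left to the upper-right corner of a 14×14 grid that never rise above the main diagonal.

2674440

Monotone paths in an n×n grid that stay weakly below the diagonal are counted by C_n; here n = 14.
C_14 = C_13 · 2(2·13+1)/(13+2) = 742900 · 54/15 = 2674440.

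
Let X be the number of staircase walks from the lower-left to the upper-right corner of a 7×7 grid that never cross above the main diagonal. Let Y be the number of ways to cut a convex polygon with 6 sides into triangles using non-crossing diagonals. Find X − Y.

Sub-diagonal monotone paths from (0,0) to (7,7) biject with Dyck paths of semilength 7, giving C_7. So X = C_7 = 429.
A convex 6-gon is triangulated into 4 triangles, and the number of such triangulations is the Catalan number C_{6−2} = C_4. So Y = C_4 = 14.
X − Y = 429 − 14 = 415.

415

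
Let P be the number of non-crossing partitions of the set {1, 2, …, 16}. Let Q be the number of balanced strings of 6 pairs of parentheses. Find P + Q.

35357802

The non-crossing partitions of [16] form a lattice of size C_16. So P = C_16 = 35357670.
Balanced strings of n pairs of brackets are counted by C_n; here n = 6. So Q = C_6 = 132.
P + Q = 35357670 + 132 = 35357802.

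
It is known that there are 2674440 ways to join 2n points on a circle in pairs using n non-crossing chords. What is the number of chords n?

14

Non-crossing pairings of 2n points on a circle are counted by C_n; 2674440 = C_14.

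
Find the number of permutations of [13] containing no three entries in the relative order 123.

Permutations of [n] avoiding any single length-3 pattern are counted by C_n; here n = 13.
C_13 = C(26,13)/14 = 10400600/14 = 742900.

742900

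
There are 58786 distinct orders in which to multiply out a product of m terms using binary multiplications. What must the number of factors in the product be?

12

Parenthesizations of m factors are counted by C_{m−1}; 58786 = C_11.
So the index is 11, and the number of factors is 11 + 1 = 12.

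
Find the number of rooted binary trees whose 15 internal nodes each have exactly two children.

The number of full binary trees on 15 internal nodes is the Catalan number C_15.
C_15 = C(30,15)/16 = 155117520/16 = 9694845.

9694845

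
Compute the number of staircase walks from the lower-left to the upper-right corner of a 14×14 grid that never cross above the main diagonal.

2674440

Sub-diagonal monotone paths from (0,0) to (14,14) biject with Dyck paths of semilength 14, giving C_14.
C_14 = 2674440.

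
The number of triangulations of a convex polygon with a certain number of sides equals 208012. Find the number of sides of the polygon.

Triangulations of a convex m-gon are counted by C_{m−2}. The Catalan number equal to 208012 is C_12.
So m − 2 = 12, giving m = 14 sides.

14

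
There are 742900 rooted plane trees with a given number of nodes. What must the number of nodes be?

Rooted ordered trees on m nodes are counted by C_{m−1}. Since C_13 = 742900, the index is 13.
So the index is 13, and the number of nodes is 13 + 1 = 14.

14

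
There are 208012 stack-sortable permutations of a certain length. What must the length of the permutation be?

12

Stack-sortable permutations of [n] are counted by C_n. The Catalan number equal to 208012 is C_12.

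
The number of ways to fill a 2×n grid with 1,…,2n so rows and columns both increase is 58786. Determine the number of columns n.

11

Standard Young tableaux of shape 2×n are counted by C_n; 58786 = C_11.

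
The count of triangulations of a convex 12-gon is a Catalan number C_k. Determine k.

10

The number of triangulations of a 12-gon is the Catalan number C_10 (index = sides − 2).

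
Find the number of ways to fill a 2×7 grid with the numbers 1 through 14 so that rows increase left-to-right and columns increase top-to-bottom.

By the hook-length formula (or a Dyck-path bijection), SYT of shape 2×7 number C_7.
C_7 = C_6 · 2(2·6+1)/(6+2) = 132 · 26/8 = 429.

429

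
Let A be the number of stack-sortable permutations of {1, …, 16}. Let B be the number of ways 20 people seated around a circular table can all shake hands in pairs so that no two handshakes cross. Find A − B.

35340874

Stack-sortable permutations are exactly the 231-avoiding ones, counted by C_n; here n = 16. So A = C_16 = 35357670.
Non-crossing handshake pairings of 2n people are counted by C_n; 20 people gives n = 10. So B = C_10 = 16796.
A − B = 35357670 − 16796 = 35340874.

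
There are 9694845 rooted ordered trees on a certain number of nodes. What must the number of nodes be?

16

Rooted ordered trees on m nodes are counted by C_{m−1}. The Catalan number equal to 9694845 is C_15.
So the index is 15, and the number of nodes is 15 + 1 = 16.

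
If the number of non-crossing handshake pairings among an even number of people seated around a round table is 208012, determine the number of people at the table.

Non-crossing handshake pairings of 2n people are counted by C_n, and C_12 = 208012.
So n = 12, and there are 2n = 24 people.

24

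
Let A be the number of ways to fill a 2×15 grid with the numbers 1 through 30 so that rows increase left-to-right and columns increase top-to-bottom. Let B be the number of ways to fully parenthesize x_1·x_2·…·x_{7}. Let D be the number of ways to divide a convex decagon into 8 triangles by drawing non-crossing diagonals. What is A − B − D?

By the hook-length formula (or a Dyck-path bijection), SYT of shape 2×15 number C_15. So A = C_15 = 9694845.
Ways to associate a product of 7 factors correspond to binary trees on 7 leaves, so the count is C_6. So B = C_6 = 132.
The number of triangulations of a 10-gon is the Catalan number C_8 (index = sides − 2). So D = C_8 = 1430.
A − B − D = 9694845 − 132 − 1430 = 9693283.

9693283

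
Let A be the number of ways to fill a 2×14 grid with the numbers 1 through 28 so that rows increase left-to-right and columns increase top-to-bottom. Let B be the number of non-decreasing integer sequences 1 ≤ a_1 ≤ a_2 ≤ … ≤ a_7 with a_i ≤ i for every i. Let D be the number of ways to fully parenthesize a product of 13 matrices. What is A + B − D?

2466857

Standard Young tableaux of shape 2×n are counted by C_n; here n = 14. So A = C_14 = 2674440.
Weakly increasing sequences with a_i ≤ i biject with Dyck paths of semilength 7, so there are C_7. So B = C_7 = 429.
Ways to associate a product of 13 factors correspond to binary trees on 13 leaves, so the count is C_12. So D = C_12 = 208012.
A + B − D = 2674440 + 429 − 208012 = 2466857.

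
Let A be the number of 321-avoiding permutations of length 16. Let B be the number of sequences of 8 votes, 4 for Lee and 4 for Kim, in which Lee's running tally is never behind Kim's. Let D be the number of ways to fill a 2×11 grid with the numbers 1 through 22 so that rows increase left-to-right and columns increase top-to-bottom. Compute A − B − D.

Permutations of [n] avoiding any single length-3 pattern are counted by C_n; here n = 16. So A = C_16 = 35357670.
Reading a vote for the leader as '(' and for the other as ')' turns such a sequence into a balanced string of 4 pairs, so the count is C_4. So B = C_4 = 14.
Standard Young tableaux of shape 2×n are counted by C_n; here n = 11. So D = C_11 = 58786.
A − B − D = 35357670 − 14 − 58786 = 35298870.

35298870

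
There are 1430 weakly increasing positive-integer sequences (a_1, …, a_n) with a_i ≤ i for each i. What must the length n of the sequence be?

8

Such sub-staircase sequences of length n are counted by C_n; 1430 = C_8.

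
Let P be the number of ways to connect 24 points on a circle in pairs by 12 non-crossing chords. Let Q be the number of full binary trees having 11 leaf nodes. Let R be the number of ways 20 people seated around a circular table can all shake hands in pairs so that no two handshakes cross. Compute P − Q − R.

Pairing 24 circle points by 12 non-crossing chords gives C_12 matchings. So P = C_12 = 208012.
Full binary trees with 11 leaves have 11−1 = 10 internal nodes, so there are C_10 of them. So Q = C_10 = 16796.
With 20 = 2·10 people, non-crossing handshake pairings are non-crossing perfect matchings on a circle, counted by C_10. So R = C_10 = 16796.
P − Q − R = 208012 − 16796 − 16796 = 174420.

174420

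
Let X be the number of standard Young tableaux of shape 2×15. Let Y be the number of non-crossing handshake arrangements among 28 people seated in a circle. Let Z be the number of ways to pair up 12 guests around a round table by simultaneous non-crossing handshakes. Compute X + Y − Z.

By the hook-length formula (or a Dyck-path bijection), SYT of shape 2×15 number C_15. So X = C_15 = 9694845.
With 28 = 2·14 people, non-crossing handshake pairings are non-crossing perfect matchings on a circle, counted by C_14. So Y = C_14 = 2674440.
With 12 = 2·6 people, non-crossing handshake pairings are non-crossing perfect matchings on a circle, counted by C_6. So Z = C_6 = 132.
X + Y − Z = 9694845 + 2674440 − 132 = 12369153.

12369153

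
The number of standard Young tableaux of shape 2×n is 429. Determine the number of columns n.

7

Standard Young tableaux of shape 2×n are counted by C_n. The Catalan number equal to 429 is C_7.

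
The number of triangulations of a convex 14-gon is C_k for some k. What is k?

12

Triangulations of a convex m-gon are counted by C_{m−2}; with m = 14 this is C_12.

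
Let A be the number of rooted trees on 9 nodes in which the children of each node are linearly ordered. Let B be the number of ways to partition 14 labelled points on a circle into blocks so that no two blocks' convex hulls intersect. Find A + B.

Rooted ordered (plane) trees on m nodes have m−1 edges and are counted by C_{m−1}; m = 9 gives C_8. So A = C_8 = 1430.
The non-crossing partitions of [14] form a lattice of size C_14. So B = C_14 = 2674440.
A + B = 1430 + 2674440 = 2675870.

2675870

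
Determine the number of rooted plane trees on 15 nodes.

Rooted ordered (plane) trees on m nodes have m−1 edges and are counted by C_{m−1}; m = 15 gives C_14.
C_14 = C_13 · 2(2·13+1)/(13+2) = 742900 · 54/15 = 2674440.

2674440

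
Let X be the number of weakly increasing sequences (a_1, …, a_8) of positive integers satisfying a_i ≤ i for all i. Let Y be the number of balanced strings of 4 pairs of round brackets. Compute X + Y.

Such sub-staircase sequences of length n are counted by C_n; here n = 8. So X = C_8 = 1430.
With 4 pairs the number of balanced bracket strings is the Catalan number C_4. So Y = C_4 = 14.
X + Y = 1430 + 14 = 1444.

1444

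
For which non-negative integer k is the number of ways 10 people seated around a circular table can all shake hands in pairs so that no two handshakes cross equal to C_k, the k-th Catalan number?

5

With 10 = 2·5 people, non-crossing handshake pairings are non-crossing perfect matchings on a circle, counted by C_5.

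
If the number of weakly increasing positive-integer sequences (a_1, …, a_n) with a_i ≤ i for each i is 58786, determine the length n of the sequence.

Such sub-staircase sequences of length n are counted by C_n. Since C_11 = 58786, the index is 11.

11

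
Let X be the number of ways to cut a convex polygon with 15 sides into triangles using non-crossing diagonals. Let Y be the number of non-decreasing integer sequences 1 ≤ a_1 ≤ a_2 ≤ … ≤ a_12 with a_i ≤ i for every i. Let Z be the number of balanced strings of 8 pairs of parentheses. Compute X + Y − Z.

949482

Triangulations of a convex m-gon are counted by C_{m−2}; with m = 15 this is C_13. So X = C_13 = 742900.
Such sub-staircase sequences of length n are counted by C_n; here n = 12. So Y = C_12 = 208012.
With 8 pairs the number of balanced bracket strings is the Catalan number C_8. So Z = C_8 = 1430.
X + Y − Z = 742900 + 208012 − 1430 = 949482.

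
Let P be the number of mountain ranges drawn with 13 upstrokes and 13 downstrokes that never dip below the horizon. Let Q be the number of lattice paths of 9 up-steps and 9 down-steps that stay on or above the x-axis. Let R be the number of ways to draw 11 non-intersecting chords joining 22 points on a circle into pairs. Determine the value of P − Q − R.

679252

Dyck paths of semilength n (length 2n) are counted by C_n; here n = 13. So P = C_13 = 742900.
Dyck paths of semilength n (length 2n) are counted by C_n; here n = 9. So Q = C_9 = 4862.
Non-crossing perfect matchings of 2n points on a circle are counted by C_n; with 22 points, n = 11. So R = C_11 = 58786.
P − Q − R = 742900 − 4862 − 58786 = 679252.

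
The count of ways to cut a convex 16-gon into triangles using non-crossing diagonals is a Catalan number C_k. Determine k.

14

Triangulations of a convex m-gon are counted by C_{m−2}; with m = 16 this is C_14.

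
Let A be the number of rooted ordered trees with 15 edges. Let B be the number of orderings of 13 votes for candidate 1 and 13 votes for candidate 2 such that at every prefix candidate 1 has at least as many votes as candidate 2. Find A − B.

A rooted plane tree with 15 edges has 16 nodes, and the count is C_15. So A = C_15 = 9694845.
Ballot sequences with n votes each where one side never trails are Dyck words, counted by C_n; here n = 13. So B = C_13 = 742900.
A − B = 9694845 − 742900 = 8951945.

8951945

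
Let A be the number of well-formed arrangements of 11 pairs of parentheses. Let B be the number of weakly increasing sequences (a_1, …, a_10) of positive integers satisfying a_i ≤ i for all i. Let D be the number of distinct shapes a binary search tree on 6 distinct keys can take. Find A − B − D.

Balanced strings of n pairs of brackets are counted by C_n; here n = 11. So A = C_11 = 58786.
Such sub-staircase sequences of length n are counted by C_n; here n = 10. So B = C_10 = 16796.
There are C_n binary search tree shapes on n keys; with n = 6 that is C_6. So D = C_6 = 132.
A − B − D = 58786 − 16796 − 132 = 41858.

41858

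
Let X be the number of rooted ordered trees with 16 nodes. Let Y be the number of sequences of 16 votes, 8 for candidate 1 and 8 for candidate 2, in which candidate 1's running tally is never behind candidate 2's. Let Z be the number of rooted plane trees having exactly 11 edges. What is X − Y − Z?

9634629

A rooted plane tree on 16 nodes has 15 edges, and such trees are counted by C_15. So X = C_15 = 9694845.
Reading a vote for the leader as '(' and for the other as ')' turns such a sequence into a balanced string of 8 pairs, so the count is C_8. So Y = C_8 = 1430.
A rooted plane tree with 11 edges has 12 nodes, and the count is C_11. So Z = C_11 = 58786.
X − Y − Z = 9694845 − 1430 − 58786 = 9634629.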